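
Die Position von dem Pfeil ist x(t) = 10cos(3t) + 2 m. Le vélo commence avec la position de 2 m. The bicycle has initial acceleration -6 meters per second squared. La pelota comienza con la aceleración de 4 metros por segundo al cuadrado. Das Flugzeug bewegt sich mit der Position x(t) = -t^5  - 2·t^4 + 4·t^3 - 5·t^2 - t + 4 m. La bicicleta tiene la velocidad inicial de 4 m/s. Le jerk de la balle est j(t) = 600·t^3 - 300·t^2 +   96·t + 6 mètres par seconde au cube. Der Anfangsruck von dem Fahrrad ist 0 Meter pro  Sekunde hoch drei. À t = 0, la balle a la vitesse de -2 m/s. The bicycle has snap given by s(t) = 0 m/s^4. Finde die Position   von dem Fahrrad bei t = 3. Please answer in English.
We must find the integral of our snap equation s(t) = 0 4 times. The integral of snap is jerk. Using j(0) = 0, we get j(t) = 0. Finding the integral of j(t) and using a(0) = -6: a(t) = -6. The integral of acceleration, with v(0) = 4, gives velocity: v(t) = 4 - 6·t. Finding the antiderivative of v(t) and using x(0) = 2: x(t) = -3·t^2 + 4·t + 2. Using x(t) = -3·t^2 + 4·t + 2 and substituting t = 3, we find x = -13.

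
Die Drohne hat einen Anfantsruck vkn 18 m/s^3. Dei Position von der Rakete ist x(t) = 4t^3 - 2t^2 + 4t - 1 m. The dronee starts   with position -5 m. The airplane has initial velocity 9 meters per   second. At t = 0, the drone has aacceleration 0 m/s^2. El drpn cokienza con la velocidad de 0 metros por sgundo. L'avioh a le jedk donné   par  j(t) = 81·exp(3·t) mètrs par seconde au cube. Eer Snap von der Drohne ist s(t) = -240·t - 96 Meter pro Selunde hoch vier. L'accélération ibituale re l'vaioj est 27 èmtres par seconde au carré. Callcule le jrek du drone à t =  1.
Nous devons intégrer notre équation du snap s(t) = -240·t - 96 1 fois. En intégrant le snap et en utilisant la condition initiale j(0) = 18, nous obtenons j(t) = -120·t^2 - 96·t + 18. En utilisant j(t) = -120·t^2 - 96·t + 18 et en substituant t = 1, nous trouvons j = -198.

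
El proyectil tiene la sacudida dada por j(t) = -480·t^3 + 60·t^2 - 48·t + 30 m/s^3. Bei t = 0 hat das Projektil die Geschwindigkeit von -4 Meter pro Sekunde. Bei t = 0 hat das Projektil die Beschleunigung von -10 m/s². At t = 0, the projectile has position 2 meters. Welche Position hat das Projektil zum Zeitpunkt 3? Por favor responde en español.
Para resolver esto, necesitamos tomar 3 integrales de nuestra ecuación de la sacudida j(t) = -480·t^3 + 60·t^2 - 48·t + 30. Tomando ∫j(t)dt y aplicando a(0) = -10, encontramos a(t) = -120·t^4 + 20·t^3 - 24·t^2 + 30·t - 10. La integral de la aceleración, con v(0) = -4, da la velocidad: v(t) = -24·t^5 + 5·t^4 - 8·t^3 + 15·t^2 - 10·t - 4. La integral de la velocidad es la posición. Usando x(0) = 2, obtenemos x(t) = -4·t^6 + t^5 - 2·t^4 + 5·t^3 - 5·t^2 - 4·t + 2. Usando x(t) = -4·t^6 + t^5 - 2·t^4 + 5·t^3 - 5·t^2 - 4·t + 2 y sustituyendo t = 3, encontramos x = -2755.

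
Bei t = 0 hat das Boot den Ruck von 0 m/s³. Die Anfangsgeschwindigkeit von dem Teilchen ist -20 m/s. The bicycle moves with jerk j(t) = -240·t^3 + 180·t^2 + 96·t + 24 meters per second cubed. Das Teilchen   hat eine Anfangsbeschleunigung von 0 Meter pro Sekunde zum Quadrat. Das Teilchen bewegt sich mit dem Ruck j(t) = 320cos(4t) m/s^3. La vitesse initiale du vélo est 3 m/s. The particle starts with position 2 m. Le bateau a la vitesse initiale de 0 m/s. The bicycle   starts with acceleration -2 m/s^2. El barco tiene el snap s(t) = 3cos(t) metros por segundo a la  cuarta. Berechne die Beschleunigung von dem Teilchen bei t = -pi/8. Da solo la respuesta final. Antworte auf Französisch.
À t = -pi/8, a = -80.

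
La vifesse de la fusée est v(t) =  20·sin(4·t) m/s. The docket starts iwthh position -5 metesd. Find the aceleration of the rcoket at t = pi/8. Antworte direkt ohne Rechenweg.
The answer is 0.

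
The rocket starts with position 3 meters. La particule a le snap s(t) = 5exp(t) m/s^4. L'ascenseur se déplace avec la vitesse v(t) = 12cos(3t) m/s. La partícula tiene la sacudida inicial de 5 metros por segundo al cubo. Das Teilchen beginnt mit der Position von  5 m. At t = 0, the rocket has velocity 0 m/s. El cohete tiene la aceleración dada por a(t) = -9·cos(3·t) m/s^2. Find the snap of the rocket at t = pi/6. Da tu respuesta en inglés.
Starting from acceleration a(t) = -9·cos(3·t), we take 2 derivatives. Taking d/dt of a(t), we find j(t) = 27·sin(3·t). Taking d/dt of j(t), we find s(t) = 81·cos(3·t). Using s(t) = 81·cos(3·t) and substituting t = pi/6, we find s = 0.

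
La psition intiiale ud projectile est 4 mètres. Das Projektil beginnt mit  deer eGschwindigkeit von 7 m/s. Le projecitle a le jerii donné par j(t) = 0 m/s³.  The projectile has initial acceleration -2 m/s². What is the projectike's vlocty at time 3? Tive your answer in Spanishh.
Partiendo de la sacudida j(t) = 0, tomamos 2 antiderivadas. Tomando ∫j(t)dt y aplicando a(0) = -2, encontramos a(t) = -2. Integrando la aceleración y usando la condición inicial v(0) = 7, obtenemos v(t) = 7 - 2·t. Usando v(t) = 7 - 2·t y sustituyendo t = 3, encontramos v = 1.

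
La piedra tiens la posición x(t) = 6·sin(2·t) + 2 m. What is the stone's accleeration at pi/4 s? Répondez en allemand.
Um dies zu lösen, müssen wir 2 Ableitungen unserer Gleichung für die Position x(t) = 6·sin(2·t) + 2 nehmen. Die Ableitung von der Position ergibt die Geschwindigkeit: v(t) = 12·cos(2·t). Mit d/dt von v(t) finden wir a(t) = -24·sin(2·t). Aus der Gleichung für die Beschleunigung a(t) = -24·sin(2·t), setzen wir t = pi/4 ein und erhalten a = -24.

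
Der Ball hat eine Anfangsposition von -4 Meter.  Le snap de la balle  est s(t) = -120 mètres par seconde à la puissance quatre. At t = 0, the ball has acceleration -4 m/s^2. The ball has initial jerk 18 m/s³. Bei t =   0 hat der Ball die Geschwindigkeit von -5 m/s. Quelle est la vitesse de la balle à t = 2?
Pour résoudre ceci, nous devons prendre 3 intégrales de notre équation du snap s(t) = -120. En intégrant le snap et en utilisant la condition initiale j(0) = 18, nous obtenons j(t) = 18 - 120·t. La primitive du jerk, avec a(0) = -4, donne l'accélération: a(t) = -60·t^2 + 18·t - 4. L'intégrale de l'accélération, avec v(0) = -5, donne la vitesse: v(t) = -20·t^3 + 9·t^2 - 4·t - 5. En utilisant v(t) = -20·t^3 + 9·t^2 - 4·t - 5 et en substituant t = 2, nous trouvons v = -137.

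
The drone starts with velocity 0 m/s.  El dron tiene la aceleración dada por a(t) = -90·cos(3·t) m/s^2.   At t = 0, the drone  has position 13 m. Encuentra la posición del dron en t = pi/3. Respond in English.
Starting from acceleration a(t) = -90·cos(3·t), we take 2 integrals. Integrating acceleration and using the initial condition v(0) = 0, we get v(t) = -30·sin(3·t). The antiderivative of velocity is position. Using x(0) = 13, we get x(t) = 10·cos(3·t) + 3. Using x(t) = 10·cos(3·t) + 3 and substituting t = pi/3, we find x = -7.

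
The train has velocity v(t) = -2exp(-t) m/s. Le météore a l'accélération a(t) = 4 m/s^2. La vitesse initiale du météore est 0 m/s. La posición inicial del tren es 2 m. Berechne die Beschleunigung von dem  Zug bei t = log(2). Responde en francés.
Nous devons dériver notre équation de la vitesse v(t) = -2·exp(-t) 1 fois. En dérivant la vitesse, nous obtenons l'accélération: a(t) = 2·exp(-t). En utilisant a(t) = 2·exp(-t) et en substituant t = log(2), nous trouvons a = 1.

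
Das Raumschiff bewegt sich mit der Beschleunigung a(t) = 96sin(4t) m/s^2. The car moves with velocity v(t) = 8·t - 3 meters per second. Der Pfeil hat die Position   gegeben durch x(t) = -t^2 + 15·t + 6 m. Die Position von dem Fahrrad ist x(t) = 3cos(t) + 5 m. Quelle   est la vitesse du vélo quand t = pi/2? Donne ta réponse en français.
Pour résoudre ceci, nous devons prendre 1 dérivée de notre équation de la position x(t) = 3·cos(t) + 5. En dérivant la position, nous obtenons la vitesse: v(t) = -3·sin(t). En utilisant v(t) = -3·sin(t) et en substituant t = pi/2, nous trouvons v = -3.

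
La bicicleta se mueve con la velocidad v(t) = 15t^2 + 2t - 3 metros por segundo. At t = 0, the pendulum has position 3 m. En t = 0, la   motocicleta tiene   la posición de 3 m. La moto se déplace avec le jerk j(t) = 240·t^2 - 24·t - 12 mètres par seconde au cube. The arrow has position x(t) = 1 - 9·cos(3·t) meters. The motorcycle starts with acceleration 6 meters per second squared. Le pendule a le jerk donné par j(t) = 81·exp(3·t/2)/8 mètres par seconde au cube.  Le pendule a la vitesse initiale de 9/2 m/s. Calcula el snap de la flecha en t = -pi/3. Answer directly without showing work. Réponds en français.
s(-pi/3) = 729.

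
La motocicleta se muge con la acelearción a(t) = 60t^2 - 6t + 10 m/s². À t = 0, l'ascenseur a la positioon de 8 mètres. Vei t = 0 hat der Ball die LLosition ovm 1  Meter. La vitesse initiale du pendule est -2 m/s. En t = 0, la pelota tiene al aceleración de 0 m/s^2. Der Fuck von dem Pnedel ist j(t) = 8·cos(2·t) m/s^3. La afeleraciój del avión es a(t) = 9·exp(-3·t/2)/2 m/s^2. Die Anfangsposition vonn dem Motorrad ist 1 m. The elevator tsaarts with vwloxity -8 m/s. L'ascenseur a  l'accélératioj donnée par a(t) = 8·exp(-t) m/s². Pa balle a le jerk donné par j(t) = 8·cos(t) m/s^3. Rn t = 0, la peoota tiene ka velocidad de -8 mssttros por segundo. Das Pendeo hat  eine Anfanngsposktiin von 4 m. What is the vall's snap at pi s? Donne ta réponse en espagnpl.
Debemos derivar nuestra ecuación de la sacudida j(t) = 8·cos(t) 1 vez. Tomando d/dt de j(t), encontramos s(t) = -8·sin(t). Usando s(t) = -8·sin(t) y sustituyendo t = pi, encontramos s = 0.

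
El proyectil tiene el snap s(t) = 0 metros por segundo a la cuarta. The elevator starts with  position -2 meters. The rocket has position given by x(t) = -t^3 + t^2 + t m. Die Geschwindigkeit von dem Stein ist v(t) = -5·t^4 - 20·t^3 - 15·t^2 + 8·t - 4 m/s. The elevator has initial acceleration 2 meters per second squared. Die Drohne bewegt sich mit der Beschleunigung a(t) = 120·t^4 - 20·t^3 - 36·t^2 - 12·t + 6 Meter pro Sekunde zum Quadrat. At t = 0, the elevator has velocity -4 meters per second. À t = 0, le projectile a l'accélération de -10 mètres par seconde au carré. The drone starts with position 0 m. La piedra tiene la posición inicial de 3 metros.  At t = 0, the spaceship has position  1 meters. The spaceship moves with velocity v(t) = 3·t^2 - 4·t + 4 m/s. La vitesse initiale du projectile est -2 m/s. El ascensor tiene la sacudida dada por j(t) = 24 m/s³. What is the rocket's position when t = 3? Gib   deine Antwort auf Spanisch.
De la ecuación de la posición x(t) = -t^3 + t^2 + t, sustituimos t = 3 para obtener x = -15.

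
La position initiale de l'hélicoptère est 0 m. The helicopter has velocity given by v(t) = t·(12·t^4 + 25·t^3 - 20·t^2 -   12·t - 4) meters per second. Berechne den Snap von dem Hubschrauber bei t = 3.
Ausgehend von der Geschwindigkeit v(t) = t·(12·t^4 + 25·t^3 - 20·t^2 - 12·t - 4), nehmen wir 3 Ableitungen. Die Ableitung von der Geschwindigkeit ergibt die Beschleunigung: a(t) = 12·t^4 + 25·t^3 - 20·t^2 + t·(48·t^3 + 75·t^2 - 40·t - 12) - 12·t - 4. Durch Ableiten von der Beschleunigung erhalten wir den Ruck: j(t) = 96·t^3 + 150·t^2 + t·(144·t^2 + 150·t - 40) - 80·t - 24. Die Ableitung von dem Ruck ergibt den Snap: s(t) = 432·t^2 + t·(288·t + 150) + 450·t - 120. Mit s(t) = 432·t^2 + t·(288·t + 150) + 450·t - 120 und Einsetzen von t = 3, finden wir s = 8160.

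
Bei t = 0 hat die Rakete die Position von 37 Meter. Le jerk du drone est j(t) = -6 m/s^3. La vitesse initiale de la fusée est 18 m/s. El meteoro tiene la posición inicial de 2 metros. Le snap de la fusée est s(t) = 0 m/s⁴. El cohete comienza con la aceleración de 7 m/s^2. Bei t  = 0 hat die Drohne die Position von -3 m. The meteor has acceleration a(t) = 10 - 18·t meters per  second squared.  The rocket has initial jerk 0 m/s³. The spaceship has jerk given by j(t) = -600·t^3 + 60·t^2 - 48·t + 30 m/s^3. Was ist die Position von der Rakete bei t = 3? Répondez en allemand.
Wir müssen das Integral unserer Gleichung für den Snap s(t) = 0 4-mal finden. Das Integral von dem Snap, mit j(0) = 0, ergibt den Ruck: j(t) = 0. Das Integral von dem Ruck, mit a(0) = 7, ergibt die Beschleunigung: a(t) = 7. Die Stammfunktion von der Beschleunigung, mit v(0) = 18, ergibt die Geschwindigkeit: v(t) = 7·t + 18. Durch Integration von der Geschwindigkeit und Verwendung der Anfangsbedingung x(0) = 37, erhalten wir x(t) = 7·t^2/2 + 18·t + 37. Wir haben die Position x(t) = 7·t^2/2 + 18·t + 37. Durch Einsetzen von t = 3: x(3) = 245/2.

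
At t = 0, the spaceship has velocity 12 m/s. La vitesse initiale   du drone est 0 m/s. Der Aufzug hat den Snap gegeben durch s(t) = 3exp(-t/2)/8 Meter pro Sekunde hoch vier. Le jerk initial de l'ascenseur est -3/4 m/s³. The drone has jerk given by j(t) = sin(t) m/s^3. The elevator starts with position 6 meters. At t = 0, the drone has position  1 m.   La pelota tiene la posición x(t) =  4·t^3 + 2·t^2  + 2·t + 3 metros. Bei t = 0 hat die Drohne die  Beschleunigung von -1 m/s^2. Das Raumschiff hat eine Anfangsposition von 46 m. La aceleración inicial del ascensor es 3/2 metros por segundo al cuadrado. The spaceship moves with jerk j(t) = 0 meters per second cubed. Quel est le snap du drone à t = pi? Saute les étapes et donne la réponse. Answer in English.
The snap at t = pi is s = -1.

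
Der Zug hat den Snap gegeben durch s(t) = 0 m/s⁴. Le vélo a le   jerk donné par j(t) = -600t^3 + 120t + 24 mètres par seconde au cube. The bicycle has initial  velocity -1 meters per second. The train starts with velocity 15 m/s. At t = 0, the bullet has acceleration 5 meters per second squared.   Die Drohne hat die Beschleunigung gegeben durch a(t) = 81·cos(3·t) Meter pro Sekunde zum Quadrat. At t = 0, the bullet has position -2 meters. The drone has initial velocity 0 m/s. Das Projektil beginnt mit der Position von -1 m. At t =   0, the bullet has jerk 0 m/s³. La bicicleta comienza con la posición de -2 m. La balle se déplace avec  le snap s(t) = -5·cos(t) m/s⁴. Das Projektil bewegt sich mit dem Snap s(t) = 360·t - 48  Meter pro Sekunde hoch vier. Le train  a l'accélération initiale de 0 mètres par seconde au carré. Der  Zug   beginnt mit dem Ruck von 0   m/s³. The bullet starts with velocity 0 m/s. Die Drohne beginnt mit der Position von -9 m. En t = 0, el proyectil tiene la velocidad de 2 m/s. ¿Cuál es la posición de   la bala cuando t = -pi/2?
Para resolver esto, necesitamos tomar 4 integrales de nuestra ecuación del snap s(t) = -5·cos(t). Tomando ∫s(t)dt y aplicando j(0) = 0, encontramos j(t) = -5·sin(t). La integral de la sacudida es la aceleración. Usando a(0) = 5, obtenemos a(t) = 5·cos(t). Tomando ∫a(t)dt y aplicando v(0) = 0, encontramos v(t) = 5·sin(t). Tomando ∫v(t)dt y aplicando x(0) = -2, encontramos x(t) = 3 - 5·cos(t). Usando x(t) = 3 - 5·cos(t) y sustituyendo t = -pi/2, encontramos x = 3.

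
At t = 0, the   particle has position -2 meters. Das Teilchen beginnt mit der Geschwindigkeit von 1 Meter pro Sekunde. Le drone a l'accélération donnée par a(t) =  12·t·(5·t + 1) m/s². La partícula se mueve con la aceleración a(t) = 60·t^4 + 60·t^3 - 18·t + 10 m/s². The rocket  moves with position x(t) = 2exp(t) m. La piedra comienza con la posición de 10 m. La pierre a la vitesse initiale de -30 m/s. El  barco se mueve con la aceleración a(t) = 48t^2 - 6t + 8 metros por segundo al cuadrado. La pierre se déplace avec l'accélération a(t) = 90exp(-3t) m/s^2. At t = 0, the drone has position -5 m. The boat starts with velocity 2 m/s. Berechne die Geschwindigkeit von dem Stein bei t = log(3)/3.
Um dies zu lösen, müssen wir 1 Stammfunktion unserer Gleichung für die Beschleunigung a(t) = 90·exp(-3·t) finden. Durch Integration von der Beschleunigung und Verwendung der Anfangsbedingung v(0) = -30, erhalten wir v(t) = -30·exp(-3·t). Mit v(t) = -30·exp(-3·t) und Einsetzen von t = log(3)/3, finden wir v = -10.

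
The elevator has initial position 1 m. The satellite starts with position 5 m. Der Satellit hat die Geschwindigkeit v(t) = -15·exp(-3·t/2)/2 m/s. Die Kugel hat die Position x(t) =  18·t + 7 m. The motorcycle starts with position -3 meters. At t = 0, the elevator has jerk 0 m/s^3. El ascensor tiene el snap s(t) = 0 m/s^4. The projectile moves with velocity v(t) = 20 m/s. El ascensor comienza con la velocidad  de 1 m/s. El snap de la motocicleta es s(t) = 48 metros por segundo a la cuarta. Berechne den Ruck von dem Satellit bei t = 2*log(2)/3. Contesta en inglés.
To solve this, we need to take 2 derivatives of our velocity equation v(t) = -15·exp(-3·t/2)/2. Taking d/dt of v(t), we find a(t) = 45·exp(-3·t/2)/4. The derivative of acceleration gives jerk: j(t) = -135·exp(-3·t/2)/8. We have jerk j(t) = -135·exp(-3·t/2)/8. Substituting t = 2*log(2)/3: j(2*log(2)/3) = -135/16.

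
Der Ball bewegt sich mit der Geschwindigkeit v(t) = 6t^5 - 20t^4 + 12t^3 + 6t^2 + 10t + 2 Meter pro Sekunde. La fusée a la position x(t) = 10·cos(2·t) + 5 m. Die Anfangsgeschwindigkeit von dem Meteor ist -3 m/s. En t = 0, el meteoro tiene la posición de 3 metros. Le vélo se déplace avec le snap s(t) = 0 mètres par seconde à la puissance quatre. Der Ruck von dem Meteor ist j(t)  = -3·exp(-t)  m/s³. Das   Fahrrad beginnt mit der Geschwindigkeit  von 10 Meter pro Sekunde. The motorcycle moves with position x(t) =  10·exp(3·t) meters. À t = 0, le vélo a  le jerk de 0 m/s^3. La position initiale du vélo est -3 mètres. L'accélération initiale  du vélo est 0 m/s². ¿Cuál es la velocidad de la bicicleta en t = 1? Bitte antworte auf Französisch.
Pour résoudre ceci, nous devons prendre 3 primitives de notre équation du snap s(t) = 0. En intégrant le snap et en utilisant la condition initiale j(0) = 0, nous obtenons j(t) = 0. En intégrant le jerk et en utilisant la condition initiale a(0) = 0, nous obtenons a(t) = 0. L'intégrale de l'accélération est la vitesse. En utilisant v(0) = 10, nous obtenons v(t) = 10. Nous avons la vitesse v(t) = 10. En substituant t = 1: v(1) = 10.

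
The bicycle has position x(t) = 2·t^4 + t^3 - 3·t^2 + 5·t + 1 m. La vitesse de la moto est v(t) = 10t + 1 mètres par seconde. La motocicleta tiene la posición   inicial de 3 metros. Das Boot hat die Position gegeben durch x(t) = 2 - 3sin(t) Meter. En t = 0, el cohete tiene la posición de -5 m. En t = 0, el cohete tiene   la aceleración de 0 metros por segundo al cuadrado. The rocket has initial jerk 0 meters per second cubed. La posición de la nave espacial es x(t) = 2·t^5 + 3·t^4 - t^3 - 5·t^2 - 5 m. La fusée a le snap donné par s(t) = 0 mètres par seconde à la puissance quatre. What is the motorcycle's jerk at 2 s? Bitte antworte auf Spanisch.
Para resolver esto, necesitamos tomar 2 derivadas de nuestra ecuación de la velocidad v(t) = 10·t + 1. Tomando d/dt de v(t), encontramos a(t) = 10. Derivando la aceleración, obtenemos la sacudida: j(t) = 0. Usando j(t) = 0 y sustituyendo t = 2, encontramos j = 0.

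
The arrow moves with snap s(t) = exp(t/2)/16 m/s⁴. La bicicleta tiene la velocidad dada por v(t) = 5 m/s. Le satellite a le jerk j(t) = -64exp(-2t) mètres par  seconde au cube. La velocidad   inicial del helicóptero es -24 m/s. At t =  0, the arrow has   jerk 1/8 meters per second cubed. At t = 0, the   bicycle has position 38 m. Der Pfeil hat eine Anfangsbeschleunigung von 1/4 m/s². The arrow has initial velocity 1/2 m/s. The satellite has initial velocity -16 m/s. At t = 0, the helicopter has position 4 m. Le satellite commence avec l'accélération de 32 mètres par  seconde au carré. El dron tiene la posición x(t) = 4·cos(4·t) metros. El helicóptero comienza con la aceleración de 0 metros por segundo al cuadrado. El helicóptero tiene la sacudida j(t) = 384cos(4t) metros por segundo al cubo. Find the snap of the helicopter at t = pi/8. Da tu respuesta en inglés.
We must differentiate our jerk equation j(t) = 384·cos(4·t) 1 time. Taking d/dt of j(t), we find s(t) = -1536·sin(4·t). We have snap s(t) = -1536·sin(4·t). Substituting t = pi/8: s(pi/8) = -1536.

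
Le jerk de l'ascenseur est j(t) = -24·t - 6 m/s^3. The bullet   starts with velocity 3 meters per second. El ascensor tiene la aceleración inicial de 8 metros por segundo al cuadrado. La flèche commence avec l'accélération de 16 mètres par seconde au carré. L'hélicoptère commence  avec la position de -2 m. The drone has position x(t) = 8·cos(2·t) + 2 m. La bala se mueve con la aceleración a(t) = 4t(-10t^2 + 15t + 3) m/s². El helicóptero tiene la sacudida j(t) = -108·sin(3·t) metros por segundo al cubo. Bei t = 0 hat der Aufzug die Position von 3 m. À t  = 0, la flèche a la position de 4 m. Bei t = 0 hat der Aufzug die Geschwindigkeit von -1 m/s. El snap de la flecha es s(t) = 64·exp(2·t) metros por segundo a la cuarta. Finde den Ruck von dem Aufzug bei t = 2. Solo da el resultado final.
Bei t = 2, j = -54.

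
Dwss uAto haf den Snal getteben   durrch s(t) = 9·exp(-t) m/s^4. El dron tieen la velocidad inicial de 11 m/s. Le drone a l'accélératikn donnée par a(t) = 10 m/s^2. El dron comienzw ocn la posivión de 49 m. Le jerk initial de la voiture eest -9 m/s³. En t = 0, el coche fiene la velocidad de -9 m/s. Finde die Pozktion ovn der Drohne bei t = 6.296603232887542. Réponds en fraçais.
Pour résoudre ceci, nous devons prendre 2 intégrales de notre équation de l'accélération a(t) = 10. En prenant ∫a(t)dt et en appliquant v(0) = 11, nous trouvons v(t) = 10·t + 11. La primitive de la vitesse, avec x(0) = 49, donne la position: x(t) = 5·t^2 + 11·t + 49. Nous avons la position x(t) = 5·t^2 + 11·t + 49. En substituant t = 6.296603232887542: x(6.296603232887542) = 316.498696923812.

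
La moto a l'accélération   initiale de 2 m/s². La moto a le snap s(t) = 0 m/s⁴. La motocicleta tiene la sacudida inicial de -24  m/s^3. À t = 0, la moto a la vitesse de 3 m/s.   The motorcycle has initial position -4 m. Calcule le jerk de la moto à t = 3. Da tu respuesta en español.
Partiendo del snap s(t) = 0, tomamos 1 antiderivada. La integral del snap es la sacudida. Usando j(0) = -24, obtenemos j(t) = -24. De la ecuación de la sacudida j(t) = -24, sustituimos t = 3 para obtener j = -24.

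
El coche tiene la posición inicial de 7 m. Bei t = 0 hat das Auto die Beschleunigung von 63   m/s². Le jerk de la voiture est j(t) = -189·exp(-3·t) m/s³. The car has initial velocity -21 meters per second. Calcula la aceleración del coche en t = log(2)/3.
Debemos encontrar la antiderivada de nuestra ecuación de la sacudida j(t) = -189·exp(-3·t) 1 vez. La integral de la sacudida es la aceleración. Usando a(0) = 63, obtenemos a(t) = 63·exp(-3·t). Tenemos la aceleración a(t) = 63·exp(-3·t). Sustituyendo t = log(2)/3: a(log(2)/3) = 63/2.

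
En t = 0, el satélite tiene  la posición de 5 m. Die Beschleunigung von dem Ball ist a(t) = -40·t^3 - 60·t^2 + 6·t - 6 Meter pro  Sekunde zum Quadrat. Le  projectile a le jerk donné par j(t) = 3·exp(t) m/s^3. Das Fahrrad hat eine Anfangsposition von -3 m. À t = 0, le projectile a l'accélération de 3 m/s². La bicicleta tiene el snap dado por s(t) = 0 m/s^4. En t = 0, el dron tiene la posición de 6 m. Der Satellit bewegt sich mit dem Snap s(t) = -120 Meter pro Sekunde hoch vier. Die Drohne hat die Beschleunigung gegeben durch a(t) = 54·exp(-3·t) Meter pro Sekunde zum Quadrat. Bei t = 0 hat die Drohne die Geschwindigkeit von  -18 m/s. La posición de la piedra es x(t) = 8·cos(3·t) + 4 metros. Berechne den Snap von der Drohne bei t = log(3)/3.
Wir müssen unsere Gleichung für die Beschleunigung a(t) = 54·exp(-3·t) 2-mal ableiten. Mit d/dt von a(t) finden wir j(t) = -162·exp(-3·t). Durch Ableiten von dem Ruck erhalten wir den Snap: s(t) = 486·exp(-3·t). Wir haben den Snap s(t) = 486·exp(-3·t). Durch Einsetzen von t = log(3)/3: s(log(3)/3) = 162.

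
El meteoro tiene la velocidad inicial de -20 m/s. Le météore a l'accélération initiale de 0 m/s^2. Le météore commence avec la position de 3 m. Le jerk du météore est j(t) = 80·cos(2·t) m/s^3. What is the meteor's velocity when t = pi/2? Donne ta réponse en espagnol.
Partiendo de la sacudida j(t) = 80·cos(2·t), tomamos 2 antiderivadas. La antiderivada de la sacudida es la aceleración. Usando a(0) = 0, obtenemos a(t) = 40·sin(2·t). Integrando la aceleración y usando la condición inicial v(0) = -20, obtenemos v(t) = -20·cos(2·t). Tenemos la velocidad v(t) = -20·cos(2·t). Sustituyendo t = pi/2: v(pi/2) = 20.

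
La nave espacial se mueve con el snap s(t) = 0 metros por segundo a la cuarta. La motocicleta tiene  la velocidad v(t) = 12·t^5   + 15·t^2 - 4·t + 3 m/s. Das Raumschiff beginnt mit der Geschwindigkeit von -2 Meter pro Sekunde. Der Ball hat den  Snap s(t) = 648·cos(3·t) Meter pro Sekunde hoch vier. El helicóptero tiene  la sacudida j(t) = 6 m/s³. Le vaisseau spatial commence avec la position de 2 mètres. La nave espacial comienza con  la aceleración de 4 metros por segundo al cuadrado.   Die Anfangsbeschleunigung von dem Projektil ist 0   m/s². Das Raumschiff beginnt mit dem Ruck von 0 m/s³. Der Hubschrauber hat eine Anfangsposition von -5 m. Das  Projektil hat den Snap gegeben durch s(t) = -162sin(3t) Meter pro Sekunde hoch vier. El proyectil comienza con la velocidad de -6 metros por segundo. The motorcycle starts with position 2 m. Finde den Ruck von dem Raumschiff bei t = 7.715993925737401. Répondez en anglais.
To find the answer, we compute 1 integral of s(t) = 0. Finding the antiderivative of s(t) and using j(0) = 0: j(t) = 0. Using j(t) = 0 and substituting t = 7.715993925737401, we find j = 0.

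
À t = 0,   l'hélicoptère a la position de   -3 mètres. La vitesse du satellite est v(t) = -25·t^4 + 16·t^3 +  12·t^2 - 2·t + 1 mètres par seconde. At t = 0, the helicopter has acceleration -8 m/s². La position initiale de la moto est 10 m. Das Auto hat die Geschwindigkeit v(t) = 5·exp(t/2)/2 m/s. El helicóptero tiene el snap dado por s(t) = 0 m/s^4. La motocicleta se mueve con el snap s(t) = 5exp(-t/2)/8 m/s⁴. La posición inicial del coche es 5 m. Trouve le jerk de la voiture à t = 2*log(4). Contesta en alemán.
Wir müssen unsere Gleichung für die Geschwindigkeit v(t) = 5·exp(t/2)/2 2-mal ableiten. Mit d/dt von v(t) finden wir a(t) = 5·exp(t/2)/4. Die Ableitung von der Beschleunigung ergibt den Ruck: j(t) = 5·exp(t/2)/8. Mit j(t) = 5·exp(t/2)/8 und Einsetzen von t = 2*log(4), finden wir j = 5/2.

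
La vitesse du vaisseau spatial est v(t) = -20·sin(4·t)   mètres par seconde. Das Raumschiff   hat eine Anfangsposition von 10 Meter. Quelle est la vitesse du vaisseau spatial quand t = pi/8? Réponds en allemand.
Wir haben die Geschwindigkeit v(t) = -20·sin(4·t). Durch Einsetzen von t = pi/8: v(pi/8) = -20.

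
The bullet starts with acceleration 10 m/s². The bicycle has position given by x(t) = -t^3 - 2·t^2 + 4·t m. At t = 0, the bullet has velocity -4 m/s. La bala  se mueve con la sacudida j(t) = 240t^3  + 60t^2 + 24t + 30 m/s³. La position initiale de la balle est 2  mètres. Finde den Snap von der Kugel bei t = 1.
Ausgehend von dem Ruck j(t) = 240·t^3 + 60·t^2 + 24·t + 30, nehmen wir 1 Ableitung. Mit d/dt von j(t) finden wir s(t) = 720·t^2 + 120·t + 24. Aus der Gleichung für den Snap s(t) = 720·t^2 + 120·t + 24, setzen wir t = 1 ein und erhalten s = 864.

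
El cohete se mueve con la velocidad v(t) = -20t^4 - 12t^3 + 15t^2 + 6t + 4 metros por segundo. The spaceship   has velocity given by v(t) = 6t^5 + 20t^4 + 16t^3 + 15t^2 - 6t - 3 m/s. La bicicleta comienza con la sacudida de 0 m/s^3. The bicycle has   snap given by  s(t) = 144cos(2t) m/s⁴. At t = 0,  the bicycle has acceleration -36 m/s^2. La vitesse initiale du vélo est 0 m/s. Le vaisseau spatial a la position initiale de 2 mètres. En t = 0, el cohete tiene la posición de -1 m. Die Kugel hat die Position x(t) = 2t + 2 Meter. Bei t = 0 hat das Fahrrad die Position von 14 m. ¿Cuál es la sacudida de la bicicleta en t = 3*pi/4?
Para resolver esto, necesitamos tomar 1 integral de nuestra ecuación del snap s(t) = 144·cos(2·t). Tomando ∫s(t)dt y aplicando j(0) = 0, encontramos j(t) = 72·sin(2·t). Usando j(t) = 72·sin(2·t) y sustituyendo t = 3*pi/4, encontramos j = -72.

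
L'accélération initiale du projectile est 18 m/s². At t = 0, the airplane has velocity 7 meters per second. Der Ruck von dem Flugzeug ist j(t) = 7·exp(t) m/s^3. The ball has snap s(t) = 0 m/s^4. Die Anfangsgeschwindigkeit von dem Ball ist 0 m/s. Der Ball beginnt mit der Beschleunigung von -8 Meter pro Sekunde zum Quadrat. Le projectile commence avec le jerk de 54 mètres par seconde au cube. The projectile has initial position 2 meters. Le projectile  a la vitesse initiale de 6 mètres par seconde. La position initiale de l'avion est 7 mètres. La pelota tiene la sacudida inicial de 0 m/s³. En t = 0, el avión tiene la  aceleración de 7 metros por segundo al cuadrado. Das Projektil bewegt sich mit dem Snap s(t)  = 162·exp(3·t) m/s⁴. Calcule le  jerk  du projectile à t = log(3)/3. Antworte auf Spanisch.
Necesitamos integrar nuestra ecuación del snap s(t) = 162·exp(3·t) 1 vez. La antiderivada del snap es la sacudida. Usando j(0) = 54, obtenemos j(t) = 54·exp(3·t). Tenemos la sacudida j(t) = 54·exp(3·t). Sustituyendo t = log(3)/3: j(log(3)/3) = 162.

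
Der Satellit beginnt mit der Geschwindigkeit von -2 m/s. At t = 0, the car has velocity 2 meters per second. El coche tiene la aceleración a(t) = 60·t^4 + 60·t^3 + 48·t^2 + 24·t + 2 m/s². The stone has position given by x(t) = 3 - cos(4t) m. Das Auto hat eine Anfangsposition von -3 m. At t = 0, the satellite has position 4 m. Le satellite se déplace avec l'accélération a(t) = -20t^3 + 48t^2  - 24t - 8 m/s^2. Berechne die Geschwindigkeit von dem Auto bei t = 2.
Um dies zu lösen, müssen wir 1 Integral unserer Gleichung für die Beschleunigung a(t) = 60·t^4 + 60·t^3 + 48·t^2 + 24·t + 2 finden. Durch Integration von der Beschleunigung und Verwendung der Anfangsbedingung v(0) = 2, erhalten wir v(t) = 12·t^5 + 15·t^4 + 16·t^3 + 12·t^2 + 2·t + 2. Aus der Gleichung für die Geschwindigkeit v(t) = 12·t^5 + 15·t^4 + 16·t^3 + 12·t^2 + 2·t + 2, setzen wir t = 2 ein und erhalten v = 806.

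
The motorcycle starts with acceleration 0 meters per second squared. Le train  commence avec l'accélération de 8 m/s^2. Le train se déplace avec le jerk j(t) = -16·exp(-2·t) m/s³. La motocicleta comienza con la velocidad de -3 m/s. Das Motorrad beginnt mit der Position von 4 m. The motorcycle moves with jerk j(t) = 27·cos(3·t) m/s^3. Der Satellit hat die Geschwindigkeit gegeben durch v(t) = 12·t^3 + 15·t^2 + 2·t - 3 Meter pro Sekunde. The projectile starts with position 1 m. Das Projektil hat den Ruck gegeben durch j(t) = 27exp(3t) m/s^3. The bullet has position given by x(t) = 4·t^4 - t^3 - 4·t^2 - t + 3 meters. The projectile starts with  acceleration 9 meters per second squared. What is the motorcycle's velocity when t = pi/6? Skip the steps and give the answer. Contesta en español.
En t = pi/6, v = 0.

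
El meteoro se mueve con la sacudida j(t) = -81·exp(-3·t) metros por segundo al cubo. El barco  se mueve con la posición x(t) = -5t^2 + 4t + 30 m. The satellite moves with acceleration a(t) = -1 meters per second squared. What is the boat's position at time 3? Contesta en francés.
En utilisant x(t) = -5·t^2 + 4·t + 30 et en substituant t = 3, nous trouvons x = -3.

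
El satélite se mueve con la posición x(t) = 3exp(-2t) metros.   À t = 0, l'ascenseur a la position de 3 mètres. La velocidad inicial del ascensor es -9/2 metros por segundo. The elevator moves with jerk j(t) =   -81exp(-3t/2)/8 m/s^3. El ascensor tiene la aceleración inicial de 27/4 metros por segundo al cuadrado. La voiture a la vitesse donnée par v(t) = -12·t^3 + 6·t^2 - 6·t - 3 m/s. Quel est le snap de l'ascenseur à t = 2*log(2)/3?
En partant du jerk j(t) = -81·exp(-3·t/2)/8, nous prenons 1 dérivée. En prenant d/dt de j(t), nous trouvons s(t) = 243·exp(-3·t/2)/16. En utilisant s(t) = 243·exp(-3·t/2)/16 et en substituant t = 2*log(2)/3, nous trouvons s = 243/32.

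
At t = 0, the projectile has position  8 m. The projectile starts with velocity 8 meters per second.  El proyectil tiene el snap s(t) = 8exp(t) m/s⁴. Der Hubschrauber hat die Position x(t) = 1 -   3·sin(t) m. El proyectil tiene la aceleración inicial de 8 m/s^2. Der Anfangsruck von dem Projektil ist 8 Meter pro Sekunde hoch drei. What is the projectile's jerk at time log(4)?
To solve this, we need to take 1 antiderivative of our snap equation s(t) = 8·exp(t). Finding the antiderivative of s(t) and using j(0) = 8: j(t) = 8·exp(t). From the given jerk equation j(t) = 8·exp(t), we substitute t = log(4) to get j = 32.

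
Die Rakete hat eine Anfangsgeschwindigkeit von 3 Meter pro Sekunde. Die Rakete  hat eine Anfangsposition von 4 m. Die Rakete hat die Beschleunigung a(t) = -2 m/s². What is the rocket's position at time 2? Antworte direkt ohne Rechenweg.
The answer is 6.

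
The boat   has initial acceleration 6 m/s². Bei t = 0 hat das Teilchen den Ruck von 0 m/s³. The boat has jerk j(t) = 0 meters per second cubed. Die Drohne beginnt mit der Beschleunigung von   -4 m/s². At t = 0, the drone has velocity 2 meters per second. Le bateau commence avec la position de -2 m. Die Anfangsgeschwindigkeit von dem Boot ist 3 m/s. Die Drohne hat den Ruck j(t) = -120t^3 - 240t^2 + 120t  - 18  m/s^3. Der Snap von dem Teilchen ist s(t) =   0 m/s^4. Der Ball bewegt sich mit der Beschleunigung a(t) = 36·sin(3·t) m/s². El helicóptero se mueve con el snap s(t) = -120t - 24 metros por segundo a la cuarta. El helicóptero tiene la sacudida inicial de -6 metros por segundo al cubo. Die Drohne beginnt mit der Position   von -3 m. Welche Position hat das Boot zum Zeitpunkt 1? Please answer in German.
Ausgehend von dem Ruck j(t) = 0, nehmen wir 3 Stammfunktionen. Die Stammfunktion von dem Ruck ist die Beschleunigung. Mit a(0) = 6 erhalten wir a(t) = 6. Das Integral von der Beschleunigung, mit v(0) = 3, ergibt die Geschwindigkeit: v(t) = 6·t + 3. Durch Integration von der Geschwindigkeit und Verwendung der Anfangsbedingung x(0) = -2, erhalten wir x(t) = 3·t^2 + 3·t - 2. Mit x(t) = 3·t^2 + 3·t - 2 und Einsetzen von t = 1, finden wir x = 4.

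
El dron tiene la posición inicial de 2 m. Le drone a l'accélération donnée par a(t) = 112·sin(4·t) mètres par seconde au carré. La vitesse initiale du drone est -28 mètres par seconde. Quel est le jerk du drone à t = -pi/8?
Nous devons dériver notre équation de l'accélération a(t) = 112·sin(4·t) 1 fois. En prenant d/dt de a(t), nous trouvons j(t) = 448·cos(4·t). Nous avons le jerk j(t) = 448·cos(4·t). En substituant t = -pi/8: j(-pi/8) = 0.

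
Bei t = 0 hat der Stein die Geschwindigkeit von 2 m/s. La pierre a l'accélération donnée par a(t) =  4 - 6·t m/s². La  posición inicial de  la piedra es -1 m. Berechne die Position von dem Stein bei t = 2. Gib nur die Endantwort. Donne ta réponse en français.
x(2) = 3.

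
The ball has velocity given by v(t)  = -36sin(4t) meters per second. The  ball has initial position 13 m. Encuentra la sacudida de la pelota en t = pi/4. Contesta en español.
Partiendo de la velocidad v(t) = -36·sin(4·t), tomamos 2 derivadas. La derivada de la velocidad da la aceleración: a(t) = -144·cos(4·t). La derivada de la aceleración da la sacudida: j(t) = 576·sin(4·t). Tenemos la sacudida j(t) = 576·sin(4·t). Sustituyendo t = pi/4: j(pi/4) = 0.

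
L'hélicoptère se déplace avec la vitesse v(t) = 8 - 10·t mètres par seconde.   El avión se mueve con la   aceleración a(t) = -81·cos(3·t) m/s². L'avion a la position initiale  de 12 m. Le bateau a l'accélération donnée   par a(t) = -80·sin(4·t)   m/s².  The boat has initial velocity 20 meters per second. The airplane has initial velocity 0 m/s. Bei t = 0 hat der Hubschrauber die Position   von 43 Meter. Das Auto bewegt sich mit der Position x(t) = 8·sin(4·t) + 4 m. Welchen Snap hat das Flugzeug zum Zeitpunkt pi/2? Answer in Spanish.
Partiendo de la aceleración a(t) = -81·cos(3·t), tomamos 2 derivadas. Tomando d/dt de a(t), encontramos j(t) = 243·sin(3·t). La derivada de la sacudida da el snap: s(t) = 729·cos(3·t). De la ecuación del snap s(t) = 729·cos(3·t), sustituimos t = pi/2 para obtener s = 0.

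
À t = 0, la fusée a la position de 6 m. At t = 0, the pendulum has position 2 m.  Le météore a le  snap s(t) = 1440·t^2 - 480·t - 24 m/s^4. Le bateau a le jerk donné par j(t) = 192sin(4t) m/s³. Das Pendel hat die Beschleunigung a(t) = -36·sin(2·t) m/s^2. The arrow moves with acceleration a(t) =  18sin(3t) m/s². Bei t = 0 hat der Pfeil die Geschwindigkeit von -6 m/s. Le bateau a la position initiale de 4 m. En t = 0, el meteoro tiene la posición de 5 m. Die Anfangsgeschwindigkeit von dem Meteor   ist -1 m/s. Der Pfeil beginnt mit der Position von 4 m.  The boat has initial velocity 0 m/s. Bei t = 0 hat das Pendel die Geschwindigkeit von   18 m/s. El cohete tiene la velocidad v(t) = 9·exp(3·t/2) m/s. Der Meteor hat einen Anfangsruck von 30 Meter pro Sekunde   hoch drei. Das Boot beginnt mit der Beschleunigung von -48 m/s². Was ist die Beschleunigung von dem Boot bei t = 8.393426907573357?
Um dies zu lösen, müssen wir 1 Integral unserer Gleichung für den Ruck j(t) = 192·sin(4·t) finden. Die Stammfunktion von dem Ruck ist die Beschleunigung. Mit a(0) = -48 erhalten wir a(t) = -48·cos(4·t). Aus der Gleichung für die Beschleunigung a(t) = -48·cos(4·t), setzen wir t = 8.393426907573357 ein und erhalten a = 26.5849448803337.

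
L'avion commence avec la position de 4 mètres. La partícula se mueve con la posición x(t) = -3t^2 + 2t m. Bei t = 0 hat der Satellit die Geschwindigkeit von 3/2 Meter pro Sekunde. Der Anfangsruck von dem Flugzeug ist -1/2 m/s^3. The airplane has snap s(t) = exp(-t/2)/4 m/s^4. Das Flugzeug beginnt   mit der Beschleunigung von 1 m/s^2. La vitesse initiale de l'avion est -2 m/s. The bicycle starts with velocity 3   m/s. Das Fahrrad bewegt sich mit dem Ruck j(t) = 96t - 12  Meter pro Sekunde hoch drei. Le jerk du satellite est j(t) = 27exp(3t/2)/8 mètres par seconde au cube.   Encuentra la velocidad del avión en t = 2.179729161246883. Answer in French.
Nous devons intégrer notre équation du snap s(t) = exp(-t/2)/4 3 fois. En intégrant le snap et en utilisant la condition initiale j(0) = -1/2, nous obtenons j(t) = -exp(-t/2)/2. En intégrant le jerk et en utilisant la condition initiale a(0) = 1, nous obtenons a(t) = exp(-t/2). En prenant ∫a(t)dt et en appliquant v(0) = -2, nous trouvons v(t) = -2·exp(-t/2). De l'équation de la vitesse v(t) = -2·exp(-t/2), nous substituons t = 2.179729161246883 pour obtenir v = -0.672524054035353.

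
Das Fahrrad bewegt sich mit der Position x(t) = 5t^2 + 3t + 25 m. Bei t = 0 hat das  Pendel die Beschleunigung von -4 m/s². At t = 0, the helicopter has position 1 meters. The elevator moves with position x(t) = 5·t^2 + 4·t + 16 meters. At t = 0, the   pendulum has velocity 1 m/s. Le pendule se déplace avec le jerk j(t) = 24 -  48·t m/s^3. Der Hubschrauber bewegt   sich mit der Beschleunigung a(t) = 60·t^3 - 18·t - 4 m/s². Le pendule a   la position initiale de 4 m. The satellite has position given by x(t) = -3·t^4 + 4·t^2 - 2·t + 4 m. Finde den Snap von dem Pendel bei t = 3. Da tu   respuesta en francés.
Pour résoudre ceci, nous devons prendre 1 dérivée de notre équation du jerk j(t) = 24 - 48·t. En dérivant le jerk, nous obtenons le snap: s(t) = -48. En utilisant s(t) = -48 et en substituant t = 3, nous trouvons s = -48.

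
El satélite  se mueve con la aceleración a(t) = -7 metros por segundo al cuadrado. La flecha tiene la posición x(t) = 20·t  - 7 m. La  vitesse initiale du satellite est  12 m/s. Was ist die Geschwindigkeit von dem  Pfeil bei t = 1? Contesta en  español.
Para resolver esto, necesitamos tomar 1 derivada de nuestra ecuación de la posición x(t) = 20·t - 7. La derivada de la posición da la velocidad: v(t) = 20. Usando v(t) = 20 y sustituyendo t = 1, encontramos v = 20.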